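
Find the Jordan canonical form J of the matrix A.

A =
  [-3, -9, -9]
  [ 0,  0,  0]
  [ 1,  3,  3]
J_2(0) ⊕ J_1(0)

The characteristic polynomial is
  det(x·I − A) = x^3

Eigenvalues and multiplicities (the geometric multiplicity of λ is n − rank(A − λI), which equals the number of Jordan blocks for λ):
  λ = 0: algebraic multiplicity = 3, geometric multiplicity = 2

Determining the block sizes for each eigenvalue:
  λ = 0: 2 blocks summing to 3 forces exactly one block of size 2 and the rest size 1 → block sizes [2, 1]

Assembling the blocks gives a Jordan form
J =
  [0, 1, 0]
  [0, 0, 0]
  [0, 0, 0]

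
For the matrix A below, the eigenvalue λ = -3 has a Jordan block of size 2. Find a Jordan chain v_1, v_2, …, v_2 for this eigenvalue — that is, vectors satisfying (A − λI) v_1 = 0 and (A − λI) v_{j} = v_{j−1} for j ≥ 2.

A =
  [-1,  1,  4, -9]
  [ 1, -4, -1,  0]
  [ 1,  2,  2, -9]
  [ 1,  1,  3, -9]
A Jordan chain for λ = -3 of length 2:
v_1 = (2, 1, 1, 1)ᵀ
v_2 = (1, 0, 0, 0)ᵀ

Let N = A − (-3)·I. We want v_2 with N^2 v_2 = 0 but N^1 v_2 ≠ 0; then v_{j-1} := N · v_j for j = 2, …, 2.

Pick v_2 = (1, 0, 0, 0)ᵀ.
Then v_1 = N · v_2 = (2, 1, 1, 1)ᵀ.

Sanity check: (A − (-3)·I) v_1 = (0, 0, 0, 0)ᵀ = 0. ✓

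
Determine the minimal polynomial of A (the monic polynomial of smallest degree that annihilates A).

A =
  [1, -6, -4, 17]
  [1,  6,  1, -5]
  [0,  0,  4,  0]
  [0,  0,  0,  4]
x^3 - 11*x^2 + 40*x - 48

The characteristic polynomial is χ_A(x) = (x - 4)^3*(x - 3), so the eigenvalues are known. The minimal polynomial is
  m_A(x) = Π_λ (x − λ)^{k_λ}
where k_λ is the size of the *largest* Jordan block for λ (equivalently, the smallest k with (A − λI)^k v = 0 for every generalised eigenvector v of λ).

  λ = 3: largest Jordan block has size 1, contributing (x − 3)
  λ = 4: largest Jordan block has size 2, contributing (x − 4)^2

So m_A(x) = (x - 4)^2*(x - 3) = x^3 - 11*x^2 + 40*x - 48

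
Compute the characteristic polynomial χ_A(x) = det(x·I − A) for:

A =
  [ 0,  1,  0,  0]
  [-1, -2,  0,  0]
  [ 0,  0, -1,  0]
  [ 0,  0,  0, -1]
x^4 + 4*x^3 + 6*x^2 + 4*x + 1

Expanding det(x·I − A) (e.g. by cofactor expansion or by noting that A is similar to its Jordan form J, which has the same characteristic polynomial as A) gives
  χ_A(x) = x^4 + 4*x^3 + 6*x^2 + 4*x + 1
which factors as (x + 1)^4. The eigenvalues (with algebraic multiplicities) are λ = -1 with multiplicity 4.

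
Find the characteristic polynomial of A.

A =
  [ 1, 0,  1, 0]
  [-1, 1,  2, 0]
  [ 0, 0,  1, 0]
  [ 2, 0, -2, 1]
x^4 - 4*x^3 + 6*x^2 - 4*x + 1

Expanding det(x·I − A) (e.g. by cofactor expansion or by noting that A is similar to its Jordan form J, which has the same characteristic polynomial as A) gives
  χ_A(x) = x^4 - 4*x^3 + 6*x^2 - 4*x + 1
which factors as (x - 1)^4. The eigenvalues (with algebraic multiplicities) are λ = 1 with multiplicity 4.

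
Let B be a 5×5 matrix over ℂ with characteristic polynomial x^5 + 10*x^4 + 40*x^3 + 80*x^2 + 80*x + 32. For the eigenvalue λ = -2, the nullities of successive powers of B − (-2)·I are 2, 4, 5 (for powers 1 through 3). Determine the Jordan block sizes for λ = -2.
Block sizes for λ = -2: [3, 2]

From the dimensions of kernels of powers, the number of Jordan blocks of size at least j is d_j − d_{j−1} where d_j = dim ker(N^j) (with d_0 = 0). Computing the differences gives [2, 2, 1].
The number of blocks of size exactly k is (#blocks of size ≥ k) − (#blocks of size ≥ k + 1), so the partition is: 1 block(s) of size 2, 1 block(s) of size 3.
In nonincreasing order the block sizes are [3, 2].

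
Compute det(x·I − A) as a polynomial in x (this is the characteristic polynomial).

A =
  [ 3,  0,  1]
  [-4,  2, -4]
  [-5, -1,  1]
x^3 - 6*x^2 + 12*x - 8

Expanding det(x·I − A) (e.g. by cofactor expansion or by noting that A is similar to its Jordan form J, which has the same characteristic polynomial as A) gives
  χ_A(x) = x^3 - 6*x^2 + 12*x - 8
which factors as (x - 2)^3. The eigenvalues (with algebraic multiplicities) are λ = 2 with multiplicity 3.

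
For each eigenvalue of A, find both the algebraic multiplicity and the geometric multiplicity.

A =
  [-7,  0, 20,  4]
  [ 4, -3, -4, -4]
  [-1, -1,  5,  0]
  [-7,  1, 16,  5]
λ = -3: alg = 1, geom = 1; λ = 1: alg = 3, geom = 2

Step 1 — factor the characteristic polynomial to read off the algebraic multiplicities:
  χ_A(x) = (x - 1)^3*(x + 3)

Step 2 — compute geometric multiplicities via the rank-nullity identity g(λ) = n − rank(A − λI):
  rank(A − (-3)·I) = 3, so dim ker(A − (-3)·I) = n − 3 = 1
  rank(A − (1)·I) = 2, so dim ker(A − (1)·I) = n − 2 = 2

Summary:
  λ = -3: algebraic multiplicity = 1, geometric multiplicity = 1
  λ = 1: algebraic multiplicity = 3, geometric multiplicity = 2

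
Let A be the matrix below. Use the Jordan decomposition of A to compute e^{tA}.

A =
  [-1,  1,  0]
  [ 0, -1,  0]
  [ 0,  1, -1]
e^{tA} =
  [exp(-t), t*exp(-t), 0]
  [0, exp(-t), 0]
  [0, t*exp(-t), exp(-t)]

Strategy: write A = P · J · P⁻¹ where J is a Jordan canonical form, so e^{tA} = P · e^{tJ} · P⁻¹, and e^{tJ} can be computed block-by-block.

A has Jordan form
J =
  [-1,  1,  0]
  [ 0, -1,  0]
  [ 0,  0, -1]
(up to reordering of blocks).

Per-block formulas:
  For a 1×1 block at λ = -1: exp(t · [-1]) = [e^(-1t)].
  For a 2×2 Jordan block J_2(-1): exp(t · J_2(-1)) = e^(-1t)·(I + t·N), where N is the 2×2 nilpotent shift.

After assembling e^{tJ} and conjugating by P, we get:

e^{tA} =
  [exp(-t), t*exp(-t), 0]
  [0, exp(-t), 0]
  [0, t*exp(-t), exp(-t)]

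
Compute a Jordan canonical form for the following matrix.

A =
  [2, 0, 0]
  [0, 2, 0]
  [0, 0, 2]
J_1(2) ⊕ J_1(2) ⊕ J_1(2)

The characteristic polynomial is
  det(x·I − A) = x^3 - 6*x^2 + 12*x - 8 = (x - 2)^3

Eigenvalues and multiplicities (the geometric multiplicity of λ is n − rank(A − λI), which equals the number of Jordan blocks for λ):
  λ = 2: algebraic multiplicity = 3, geometric multiplicity = 3

Determining the block sizes for each eigenvalue:
  λ = 2: gm = am = 3, so every block has size 1 → block sizes [1, 1, 1]

Assembling the blocks gives a Jordan form
J =
  [2, 0, 0]
  [0, 2, 0]
  [0, 0, 2]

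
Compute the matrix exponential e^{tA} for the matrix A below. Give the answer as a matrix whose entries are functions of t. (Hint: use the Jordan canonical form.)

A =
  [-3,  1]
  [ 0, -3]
e^{tA} =
  [exp(-3*t), t*exp(-3*t)]
  [0, exp(-3*t)]

Strategy: write A = P · J · P⁻¹ where J is a Jordan canonical form, so e^{tA} = P · e^{tJ} · P⁻¹, and e^{tJ} can be computed block-by-block.

A has Jordan form
J =
  [-3,  1]
  [ 0, -3]
(up to reordering of blocks).

Per-block formulas:
  For a 2×2 Jordan block J_2(-3): exp(t · J_2(-3)) = e^(-3t)·(I + t·N), where N is the 2×2 nilpotent shift.

After assembling e^{tJ} and conjugating by P, we get:

e^{tA} =
  [exp(-3*t), t*exp(-3*t)]
  [0, exp(-3*t)]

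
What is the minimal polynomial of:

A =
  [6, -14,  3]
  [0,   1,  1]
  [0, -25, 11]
x^3 - 18*x^2 + 108*x - 216

The characteristic polynomial is χ_A(x) = (x - 6)^3, so the eigenvalues are known. The minimal polynomial is
  m_A(x) = Π_λ (x − λ)^{k_λ}
where k_λ is the size of the *largest* Jordan block for λ (equivalently, the smallest k with (A − λI)^k v = 0 for every generalised eigenvector v of λ).

  λ = 6: largest Jordan block has size 3, contributing (x − 6)^3

So m_A(x) = (x - 6)^3 = x^3 - 18*x^2 + 108*x - 216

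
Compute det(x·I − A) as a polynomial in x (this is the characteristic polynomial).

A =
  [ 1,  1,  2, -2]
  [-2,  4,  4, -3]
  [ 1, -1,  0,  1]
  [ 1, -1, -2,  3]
x^4 - 8*x^3 + 24*x^2 - 32*x + 16

Expanding det(x·I − A) (e.g. by cofactor expansion or by noting that A is similar to its Jordan form J, which has the same characteristic polynomial as A) gives
  χ_A(x) = x^4 - 8*x^3 + 24*x^2 - 32*x + 16
which factors as (x - 2)^4. The eigenvalues (with algebraic multiplicities) are λ = 2 with multiplicity 4.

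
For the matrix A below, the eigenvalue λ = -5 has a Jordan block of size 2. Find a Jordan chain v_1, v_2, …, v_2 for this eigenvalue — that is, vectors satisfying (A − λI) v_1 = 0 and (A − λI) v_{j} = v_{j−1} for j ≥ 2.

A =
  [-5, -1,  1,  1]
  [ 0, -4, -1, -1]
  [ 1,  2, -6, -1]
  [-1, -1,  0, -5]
A Jordan chain for λ = -5 of length 2:
v_1 = (0, 0, 1, -1)ᵀ
v_2 = (1, 0, 0, 0)ᵀ

Let N = A − (-5)·I. We want v_2 with N^2 v_2 = 0 but N^1 v_2 ≠ 0; then v_{j-1} := N · v_j for j = 2, …, 2.

Pick v_2 = (1, 0, 0, 0)ᵀ.
Then v_1 = N · v_2 = (0, 0, 1, -1)ᵀ.

Sanity check: (A − (-5)·I) v_1 = (0, 0, 0, 0)ᵀ = 0. ✓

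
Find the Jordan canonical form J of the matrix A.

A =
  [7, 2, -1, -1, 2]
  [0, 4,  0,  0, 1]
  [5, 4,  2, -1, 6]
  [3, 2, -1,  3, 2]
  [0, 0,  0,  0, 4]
J_3(4) ⊕ J_2(4)

The characteristic polynomial is
  det(x·I − A) = x^5 - 20*x^4 + 160*x^3 - 640*x^2 + 1280*x - 1024 = (x - 4)^5

Eigenvalues and multiplicities (the geometric multiplicity of λ is n − rank(A − λI), which equals the number of Jordan blocks for λ):
  λ = 4: algebraic multiplicity = 5, geometric multiplicity = 2

Determining the block sizes for each eigenvalue:
  λ = 4: with am = 5 and gm = 2, the partition is not yet determined (e.g. several partitions of 5 into 2 parts exist). Let N = A − (4)·I. Computing rank(N^1) = 3, rank(N^2) = 1, rank(N^3) = 0; the number of blocks of size ≥ j is rank(N^{j−1}) − rank(N^j), giving [2, 2, 1]. So we have 1 block(s) of size 3, 1 block(s) of size 2 → block sizes [3, 2]

Assembling the blocks gives a Jordan form
J =
  [4, 1, 0, 0, 0]
  [0, 4, 1, 0, 0]
  [0, 0, 4, 0, 0]
  [0, 0, 0, 4, 1]
  [0, 0, 0, 0, 4]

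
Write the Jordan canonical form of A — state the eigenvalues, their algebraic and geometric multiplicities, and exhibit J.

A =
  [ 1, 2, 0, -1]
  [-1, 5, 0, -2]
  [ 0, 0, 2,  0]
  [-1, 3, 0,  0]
J_3(2) ⊕ J_1(2)

The characteristic polynomial is
  det(x·I − A) = x^4 - 8*x^3 + 24*x^2 - 32*x + 16 = (x - 2)^4

Eigenvalues and multiplicities (the geometric multiplicity of λ is n − rank(A − λI), which equals the number of Jordan blocks for λ):
  λ = 2: algebraic multiplicity = 4, geometric multiplicity = 2

Determining the block sizes for each eigenvalue:
  λ = 2: with am = 4 and gm = 2, the partition is not yet determined (e.g. several partitions of 4 into 2 parts exist). Let N = A − (2)·I. Computing rank(N^1) = 2, rank(N^2) = 1, rank(N^3) = 0; the number of blocks of size ≥ j is rank(N^{j−1}) − rank(N^j), giving [2, 1, 1]. So we have 1 block(s) of size 3, 1 block(s) of size 1 → block sizes [3, 1]

Assembling the blocks gives a Jordan form
J =
  [2, 1, 0, 0]
  [0, 2, 1, 0]
  [0, 0, 2, 0]
  [0, 0, 0, 2]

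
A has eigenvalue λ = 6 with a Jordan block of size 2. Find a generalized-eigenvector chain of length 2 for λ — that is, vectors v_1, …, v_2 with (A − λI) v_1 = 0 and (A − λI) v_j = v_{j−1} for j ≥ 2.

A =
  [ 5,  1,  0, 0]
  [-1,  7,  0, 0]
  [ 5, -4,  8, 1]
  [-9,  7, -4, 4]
A Jordan chain for λ = 6 of length 2:
v_1 = (-1, -1, 5, -9)ᵀ
v_2 = (1, 0, 0, 0)ᵀ

Let N = A − (6)·I. We want v_2 with N^2 v_2 = 0 but N^1 v_2 ≠ 0; then v_{j-1} := N · v_j for j = 2, …, 2.

Pick v_2 = (1, 0, 0, 0)ᵀ.
Then v_1 = N · v_2 = (-1, -1, 5, -9)ᵀ.

Sanity check: (A − (6)·I) v_1 = (0, 0, 0, 0)ᵀ = 0. ✓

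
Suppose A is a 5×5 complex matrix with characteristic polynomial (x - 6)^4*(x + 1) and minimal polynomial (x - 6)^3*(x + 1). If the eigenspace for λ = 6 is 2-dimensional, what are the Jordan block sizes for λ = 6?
Block sizes for λ = 6: [3, 1]

Step 1 — from the characteristic polynomial, algebraic multiplicity of λ = 6 is 4. From dim ker(A − (6)·I) = 2, there are exactly 2 Jordan blocks for λ = 6.
Step 2 — from the minimal polynomial, the factor (x − 6)^3 tells us the largest block for λ = 6 has size 3.
Step 3 — with total size 4, 2 blocks, and largest block 3, the block sizes (in nonincreasing order) are [3, 1].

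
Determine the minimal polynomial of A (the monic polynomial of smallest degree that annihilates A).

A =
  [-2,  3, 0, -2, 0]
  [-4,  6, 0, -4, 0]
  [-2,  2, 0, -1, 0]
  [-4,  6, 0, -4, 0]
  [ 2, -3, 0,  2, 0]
x^2

The characteristic polynomial is χ_A(x) = x^5, so the eigenvalues are known. The minimal polynomial is
  m_A(x) = Π_λ (x − λ)^{k_λ}
where k_λ is the size of the *largest* Jordan block for λ (equivalently, the smallest k with (A − λI)^k v = 0 for every generalised eigenvector v of λ).

  λ = 0: largest Jordan block has size 2, contributing (x − 0)^2

So m_A(x) = x^2 = x^2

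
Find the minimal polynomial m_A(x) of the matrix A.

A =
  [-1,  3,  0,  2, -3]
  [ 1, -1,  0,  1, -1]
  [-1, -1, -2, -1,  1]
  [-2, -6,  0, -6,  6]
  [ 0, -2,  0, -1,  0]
x^2 + 4*x + 4

The characteristic polynomial is χ_A(x) = (x + 2)^5, so the eigenvalues are known. The minimal polynomial is
  m_A(x) = Π_λ (x − λ)^{k_λ}
where k_λ is the size of the *largest* Jordan block for λ (equivalently, the smallest k with (A − λI)^k v = 0 for every generalised eigenvector v of λ).

  λ = -2: largest Jordan block has size 2, contributing (x + 2)^2

So m_A(x) = (x + 2)^2 = x^2 + 4*x + 4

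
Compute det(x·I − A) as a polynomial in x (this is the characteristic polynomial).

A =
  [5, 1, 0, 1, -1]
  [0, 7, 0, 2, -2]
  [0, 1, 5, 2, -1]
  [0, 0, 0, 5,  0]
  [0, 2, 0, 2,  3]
x^5 - 25*x^4 + 250*x^3 - 1250*x^2 + 3125*x - 3125

Expanding det(x·I − A) (e.g. by cofactor expansion or by noting that A is similar to its Jordan form J, which has the same characteristic polynomial as A) gives
  χ_A(x) = x^5 - 25*x^4 + 250*x^3 - 1250*x^2 + 3125*x - 3125
which factors as (x - 5)^5. The eigenvalues (with algebraic multiplicities) are λ = 5 with multiplicity 5.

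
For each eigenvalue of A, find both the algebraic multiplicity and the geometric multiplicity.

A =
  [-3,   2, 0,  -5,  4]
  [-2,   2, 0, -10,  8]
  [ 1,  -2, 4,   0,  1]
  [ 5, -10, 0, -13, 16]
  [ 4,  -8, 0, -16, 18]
λ = -2: alg = 2, geom = 2; λ = 4: alg = 3, geom = 1

Step 1 — factor the characteristic polynomial to read off the algebraic multiplicities:
  χ_A(x) = (x - 4)^3*(x + 2)^2

Step 2 — compute geometric multiplicities via the rank-nullity identity g(λ) = n − rank(A − λI):
  rank(A − (-2)·I) = 3, so dim ker(A − (-2)·I) = n − 3 = 2
  rank(A − (4)·I) = 4, so dim ker(A − (4)·I) = n − 4 = 1

Summary:
  λ = -2: algebraic multiplicity = 2, geometric multiplicity = 2
  λ = 4: algebraic multiplicity = 3, geometric multiplicity = 1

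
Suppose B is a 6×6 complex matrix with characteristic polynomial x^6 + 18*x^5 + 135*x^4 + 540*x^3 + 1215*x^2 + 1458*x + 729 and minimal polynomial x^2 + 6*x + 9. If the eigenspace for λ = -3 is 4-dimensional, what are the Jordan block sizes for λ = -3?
Block sizes for λ = -3: [2, 2, 1, 1]

Step 1 — from the characteristic polynomial, algebraic multiplicity of λ = -3 is 6. From dim ker(B − (-3)·I) = 4, there are exactly 4 Jordan blocks for λ = -3.
Step 2 — from the minimal polynomial, the factor (x + 3)^2 tells us the largest block for λ = -3 has size 2.
Step 3 — with total size 6, 4 blocks, and largest block 2, the block sizes (in nonincreasing order) are [2, 2, 1, 1].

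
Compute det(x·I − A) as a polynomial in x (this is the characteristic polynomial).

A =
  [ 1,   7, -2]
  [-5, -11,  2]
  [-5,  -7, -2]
x^3 + 12*x^2 + 48*x + 64

Expanding det(x·I − A) (e.g. by cofactor expansion or by noting that A is similar to its Jordan form J, which has the same characteristic polynomial as A) gives
  χ_A(x) = x^3 + 12*x^2 + 48*x + 64
which factors as (x + 4)^3. The eigenvalues (with algebraic multiplicities) are λ = -4 with multiplicity 3.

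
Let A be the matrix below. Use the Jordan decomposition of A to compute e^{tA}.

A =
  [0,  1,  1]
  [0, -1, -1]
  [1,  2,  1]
e^{tA} =
  [t^2/2 + 1, t^2/2 + t, t]
  [-t^2/2, -t^2/2 - t + 1, -t]
  [t^2/2 + t, t^2/2 + 2*t, t + 1]

Strategy: write A = P · J · P⁻¹ where J is a Jordan canonical form, so e^{tA} = P · e^{tJ} · P⁻¹, and e^{tJ} can be computed block-by-block.

A has Jordan form
J =
  [0, 1, 0]
  [0, 0, 1]
  [0, 0, 0]
(up to reordering of blocks).

Per-block formulas:
  For a 3×3 Jordan block J_3(0): exp(t · J_3(0)) = e^(0t)·(I + t·N + (t^2/2)·N^2), where N is the 3×3 nilpotent shift.

After assembling e^{tJ} and conjugating by P, we get:

e^{tA} =
  [t^2/2 + 1, t^2/2 + t, t]
  [-t^2/2, -t^2/2 - t + 1, -t]
  [t^2/2 + t, t^2/2 + 2*t, t + 1]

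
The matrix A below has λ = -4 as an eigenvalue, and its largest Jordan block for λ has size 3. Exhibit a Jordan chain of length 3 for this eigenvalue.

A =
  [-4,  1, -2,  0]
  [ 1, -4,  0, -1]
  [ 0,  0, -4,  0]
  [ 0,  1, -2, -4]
A Jordan chain for λ = -4 of length 3:
v_1 = (1, 0, 0, 1)ᵀ
v_2 = (0, 1, 0, 0)ᵀ
v_3 = (1, 0, 0, 0)ᵀ

Let N = A − (-4)·I. We want v_3 with N^3 v_3 = 0 but N^2 v_3 ≠ 0; then v_{j-1} := N · v_j for j = 3, …, 2.

Pick v_3 = (1, 0, 0, 0)ᵀ.
Then v_2 = N · v_3 = (0, 1, 0, 0)ᵀ.
Then v_1 = N · v_2 = (1, 0, 0, 1)ᵀ.

Sanity check: (A − (-4)·I) v_1 = (0, 0, 0, 0)ᵀ = 0. ✓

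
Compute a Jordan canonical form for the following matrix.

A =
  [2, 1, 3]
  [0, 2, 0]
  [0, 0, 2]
J_2(2) ⊕ J_1(2)

The characteristic polynomial is
  det(x·I − A) = x^3 - 6*x^2 + 12*x - 8 = (x - 2)^3

Eigenvalues and multiplicities (the geometric multiplicity of λ is n − rank(A − λI), which equals the number of Jordan blocks for λ):
  λ = 2: algebraic multiplicity = 3, geometric multiplicity = 2

Determining the block sizes for each eigenvalue:
  λ = 2: 2 blocks summing to 3 forces exactly one block of size 2 and the rest size 1 → block sizes [2, 1]

Assembling the blocks gives a Jordan form
J =
  [2, 1, 0]
  [0, 2, 0]
  [0, 0, 2]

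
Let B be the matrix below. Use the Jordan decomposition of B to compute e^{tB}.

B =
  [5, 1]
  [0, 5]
e^{tB} =
  [exp(5*t), t*exp(5*t)]
  [0, exp(5*t)]

Strategy: write B = P · J · P⁻¹ where J is a Jordan canonical form, so e^{tB} = P · e^{tJ} · P⁻¹, and e^{tJ} can be computed block-by-block.

B has Jordan form
J =
  [5, 1]
  [0, 5]
(up to reordering of blocks).

Per-block formulas:
  For a 2×2 Jordan block J_2(5): exp(t · J_2(5)) = e^(5t)·(I + t·N), where N is the 2×2 nilpotent shift.

After assembling e^{tJ} and conjugating by P, we get:

e^{tB} =
  [exp(5*t), t*exp(5*t)]
  [0, exp(5*t)]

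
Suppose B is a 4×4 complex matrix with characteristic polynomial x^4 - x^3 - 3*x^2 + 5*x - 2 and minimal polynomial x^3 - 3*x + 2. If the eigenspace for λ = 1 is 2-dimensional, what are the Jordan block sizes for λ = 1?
Block sizes for λ = 1: [2, 1]

Step 1 — from the characteristic polynomial, algebraic multiplicity of λ = 1 is 3. From dim ker(B − (1)·I) = 2, there are exactly 2 Jordan blocks for λ = 1.
Step 2 — from the minimal polynomial, the factor (x − 1)^2 tells us the largest block for λ = 1 has size 2.
Step 3 — with total size 3, 2 blocks, and largest block 2, the block sizes (in nonincreasing order) are [2, 1].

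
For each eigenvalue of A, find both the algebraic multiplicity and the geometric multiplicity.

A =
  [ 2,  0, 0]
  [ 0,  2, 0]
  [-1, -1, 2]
λ = 2: alg = 3, geom = 2

Step 1 — factor the characteristic polynomial to read off the algebraic multiplicities:
  χ_A(x) = (x - 2)^3

Step 2 — compute geometric multiplicities via the rank-nullity identity g(λ) = n − rank(A − λI):
  rank(A − (2)·I) = 1, so dim ker(A − (2)·I) = n − 1 = 2

Summary:
  λ = 2: algebraic multiplicity = 3, geometric multiplicity = 2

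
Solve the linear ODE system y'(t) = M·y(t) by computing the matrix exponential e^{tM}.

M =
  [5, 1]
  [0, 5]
e^{tM} =
  [exp(5*t), t*exp(5*t)]
  [0, exp(5*t)]

Strategy: write M = P · J · P⁻¹ where J is a Jordan canonical form, so e^{tM} = P · e^{tJ} · P⁻¹, and e^{tJ} can be computed block-by-block.

M has Jordan form
J =
  [5, 1]
  [0, 5]
(up to reordering of blocks).

Per-block formulas:
  For a 2×2 Jordan block J_2(5): exp(t · J_2(5)) = e^(5t)·(I + t·N), where N is the 2×2 nilpotent shift.

After assembling e^{tJ} and conjugating by P, we get:

e^{tM} =
  [exp(5*t), t*exp(5*t)]
  [0, exp(5*t)]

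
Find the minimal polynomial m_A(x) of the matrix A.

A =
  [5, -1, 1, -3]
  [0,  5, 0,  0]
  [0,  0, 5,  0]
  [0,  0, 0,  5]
x^2 - 10*x + 25

The characteristic polynomial is χ_A(x) = (x - 5)^4, so the eigenvalues are known. The minimal polynomial is
  m_A(x) = Π_λ (x − λ)^{k_λ}
where k_λ is the size of the *largest* Jordan block for λ (equivalently, the smallest k with (A − λI)^k v = 0 for every generalised eigenvector v of λ).

  λ = 5: largest Jordan block has size 2, contributing (x − 5)^2

So m_A(x) = (x - 5)^2 = x^2 - 10*x + 25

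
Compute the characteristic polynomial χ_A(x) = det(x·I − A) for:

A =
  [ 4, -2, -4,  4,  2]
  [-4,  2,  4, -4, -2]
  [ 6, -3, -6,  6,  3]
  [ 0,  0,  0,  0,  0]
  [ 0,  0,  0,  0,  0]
x^5

Expanding det(x·I − A) (e.g. by cofactor expansion or by noting that A is similar to its Jordan form J, which has the same characteristic polynomial as A) gives
  χ_A(x) = x^5
which factors as x^5. The eigenvalues (with algebraic multiplicities) are λ = 0 with multiplicity 5.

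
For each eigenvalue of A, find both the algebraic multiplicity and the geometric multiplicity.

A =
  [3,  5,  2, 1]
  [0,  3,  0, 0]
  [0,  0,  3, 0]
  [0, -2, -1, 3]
λ = 3: alg = 4, geom = 2

Step 1 — factor the characteristic polynomial to read off the algebraic multiplicities:
  χ_A(x) = (x - 3)^4

Step 2 — compute geometric multiplicities via the rank-nullity identity g(λ) = n − rank(A − λI):
  rank(A − (3)·I) = 2, so dim ker(A − (3)·I) = n − 2 = 2

Summary:
  λ = 3: algebraic multiplicity = 4, geometric multiplicity = 2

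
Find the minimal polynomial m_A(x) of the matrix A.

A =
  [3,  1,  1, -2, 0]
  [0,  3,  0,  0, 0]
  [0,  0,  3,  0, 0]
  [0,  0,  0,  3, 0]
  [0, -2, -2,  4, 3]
x^2 - 6*x + 9

The characteristic polynomial is χ_A(x) = (x - 3)^5, so the eigenvalues are known. The minimal polynomial is
  m_A(x) = Π_λ (x − λ)^{k_λ}
where k_λ is the size of the *largest* Jordan block for λ (equivalently, the smallest k with (A − λI)^k v = 0 for every generalised eigenvector v of λ).

  λ = 3: largest Jordan block has size 2, contributing (x − 3)^2

So m_A(x) = (x - 3)^2 = x^2 - 6*x + 9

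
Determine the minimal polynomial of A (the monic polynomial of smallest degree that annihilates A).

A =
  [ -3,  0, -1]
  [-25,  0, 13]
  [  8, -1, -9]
x^3 + 12*x^2 + 48*x + 64

The characteristic polynomial is χ_A(x) = (x + 4)^3, so the eigenvalues are known. The minimal polynomial is
  m_A(x) = Π_λ (x − λ)^{k_λ}
where k_λ is the size of the *largest* Jordan block for λ (equivalently, the smallest k with (A − λI)^k v = 0 for every generalised eigenvector v of λ).

  λ = -4: largest Jordan block has size 3, contributing (x + 4)^3

So m_A(x) = (x + 4)^3 = x^3 + 12*x^2 + 48*x + 64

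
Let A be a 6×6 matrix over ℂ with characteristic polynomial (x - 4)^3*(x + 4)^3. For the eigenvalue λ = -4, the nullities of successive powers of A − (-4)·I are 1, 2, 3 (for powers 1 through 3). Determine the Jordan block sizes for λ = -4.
Block sizes for λ = -4: [3]

From the dimensions of kernels of powers, the number of Jordan blocks of size at least j is d_j − d_{j−1} where d_j = dim ker(N^j) (with d_0 = 0). Computing the differences gives [1, 1, 1].
The number of blocks of size exactly k is (#blocks of size ≥ k) − (#blocks of size ≥ k + 1), so the partition is: 1 block(s) of size 3.
In nonincreasing order the block sizes are [3].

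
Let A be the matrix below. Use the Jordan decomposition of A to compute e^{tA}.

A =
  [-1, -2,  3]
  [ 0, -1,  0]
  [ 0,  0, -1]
e^{tA} =
  [exp(-t), -2*t*exp(-t), 3*t*exp(-t)]
  [0, exp(-t), 0]
  [0, 0, exp(-t)]

Strategy: write A = P · J · P⁻¹ where J is a Jordan canonical form, so e^{tA} = P · e^{tJ} · P⁻¹, and e^{tJ} can be computed block-by-block.

A has Jordan form
J =
  [-1,  1,  0]
  [ 0, -1,  0]
  [ 0,  0, -1]
(up to reordering of blocks).

Per-block formulas:
  For a 1×1 block at λ = -1: exp(t · [-1]) = [e^(-1t)].
  For a 2×2 Jordan block J_2(-1): exp(t · J_2(-1)) = e^(-1t)·(I + t·N), where N is the 2×2 nilpotent shift.

After assembling e^{tJ} and conjugating by P, we get:

e^{tA} =
  [exp(-t), -2*t*exp(-t), 3*t*exp(-t)]
  [0, exp(-t), 0]
  [0, 0, exp(-t)]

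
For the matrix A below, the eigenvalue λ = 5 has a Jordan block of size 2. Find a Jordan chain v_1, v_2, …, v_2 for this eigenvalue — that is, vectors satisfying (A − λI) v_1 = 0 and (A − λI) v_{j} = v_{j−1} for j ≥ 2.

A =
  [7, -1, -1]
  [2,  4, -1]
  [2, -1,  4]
A Jordan chain for λ = 5 of length 2:
v_1 = (2, 2, 2)ᵀ
v_2 = (1, 0, 0)ᵀ

Let N = A − (5)·I. We want v_2 with N^2 v_2 = 0 but N^1 v_2 ≠ 0; then v_{j-1} := N · v_j for j = 2, …, 2.

Pick v_2 = (1, 0, 0)ᵀ.
Then v_1 = N · v_2 = (2, 2, 2)ᵀ.

Sanity check: (A − (5)·I) v_1 = (0, 0, 0)ᵀ = 0. ✓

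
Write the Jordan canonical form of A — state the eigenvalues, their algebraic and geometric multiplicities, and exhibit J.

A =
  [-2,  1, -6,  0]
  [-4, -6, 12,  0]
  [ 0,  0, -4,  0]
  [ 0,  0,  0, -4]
J_2(-4) ⊕ J_1(-4) ⊕ J_1(-4)

The characteristic polynomial is
  det(x·I − A) = x^4 + 16*x^3 + 96*x^2 + 256*x + 256 = (x + 4)^4

Eigenvalues and multiplicities (the geometric multiplicity of λ is n − rank(A − λI), which equals the number of Jordan blocks for λ):
  λ = -4: algebraic multiplicity = 4, geometric multiplicity = 3

Determining the block sizes for each eigenvalue:
  λ = -4: 3 blocks summing to 4 forces exactly one block of size 2 and the rest size 1 → block sizes [2, 1, 1]

Assembling the blocks gives a Jordan form
J =
  [-4,  1,  0,  0]
  [ 0, -4,  0,  0]
  [ 0,  0, -4,  0]
  [ 0,  0,  0, -4]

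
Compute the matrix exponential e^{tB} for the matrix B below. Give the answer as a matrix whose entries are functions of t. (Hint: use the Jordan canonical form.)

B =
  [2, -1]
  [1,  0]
e^{tB} =
  [t*exp(t) + exp(t), -t*exp(t)]
  [t*exp(t), -t*exp(t) + exp(t)]

Strategy: write B = P · J · P⁻¹ where J is a Jordan canonical form, so e^{tB} = P · e^{tJ} · P⁻¹, and e^{tJ} can be computed block-by-block.

B has Jordan form
J =
  [1, 1]
  [0, 1]
(up to reordering of blocks).

Per-block formulas:
  For a 2×2 Jordan block J_2(1): exp(t · J_2(1)) = e^(1t)·(I + t·N), where N is the 2×2 nilpotent shift.

After assembling e^{tJ} and conjugating by P, we get:

e^{tB} =
  [t*exp(t) + exp(t), -t*exp(t)]
  [t*exp(t), -t*exp(t) + exp(t)]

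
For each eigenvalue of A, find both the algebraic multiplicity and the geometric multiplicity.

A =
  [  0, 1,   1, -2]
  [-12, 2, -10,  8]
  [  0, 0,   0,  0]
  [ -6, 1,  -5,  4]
λ = 0: alg = 3, geom = 2; λ = 6: alg = 1, geom = 1

Step 1 — factor the characteristic polynomial to read off the algebraic multiplicities:
  χ_A(x) = x^3*(x - 6)

Step 2 — compute geometric multiplicities via the rank-nullity identity g(λ) = n − rank(A − λI):
  rank(A − (0)·I) = 2, so dim ker(A − (0)·I) = n − 2 = 2
  rank(A − (6)·I) = 3, so dim ker(A − (6)·I) = n − 3 = 1

Summary:
  λ = 0: algebraic multiplicity = 3, geometric multiplicity = 2
  λ = 6: algebraic multiplicity = 1, geometric multiplicity = 1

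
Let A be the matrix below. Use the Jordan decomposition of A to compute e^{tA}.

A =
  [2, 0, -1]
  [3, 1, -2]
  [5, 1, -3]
e^{tA} =
  [-t^2/2 + 2*t + 1, -t^2/2, t^2/2 - t]
  [-t^2/2 + 3*t, -t^2/2 + t + 1, t^2/2 - 2*t]
  [-t^2 + 5*t, -t^2 + t, t^2 - 3*t + 1]

Strategy: write A = P · J · P⁻¹ where J is a Jordan canonical form, so e^{tA} = P · e^{tJ} · P⁻¹, and e^{tJ} can be computed block-by-block.

A has Jordan form
J =
  [0, 1, 0]
  [0, 0, 1]
  [0, 0, 0]
(up to reordering of blocks).

Per-block formulas:
  For a 3×3 Jordan block J_3(0): exp(t · J_3(0)) = e^(0t)·(I + t·N + (t^2/2)·N^2), where N is the 3×3 nilpotent shift.

After assembling e^{tJ} and conjugating by P, we get:

e^{tA} =
  [-t^2/2 + 2*t + 1, -t^2/2, t^2/2 - t]
  [-t^2/2 + 3*t, -t^2/2 + t + 1, t^2/2 - 2*t]
  [-t^2 + 5*t, -t^2 + t, t^2 - 3*t + 1]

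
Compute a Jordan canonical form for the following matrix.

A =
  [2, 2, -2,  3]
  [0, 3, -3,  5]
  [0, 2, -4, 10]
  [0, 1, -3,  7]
J_3(2) ⊕ J_1(2)

The characteristic polynomial is
  det(x·I − A) = x^4 - 8*x^3 + 24*x^2 - 32*x + 16 = (x - 2)^4

Eigenvalues and multiplicities (the geometric multiplicity of λ is n − rank(A − λI), which equals the number of Jordan blocks for λ):
  λ = 2: algebraic multiplicity = 4, geometric multiplicity = 2

Determining the block sizes for each eigenvalue:
  λ = 2: with am = 4 and gm = 2, the partition is not yet determined (e.g. several partitions of 4 into 2 parts exist). Let N = A − (2)·I. Computing rank(N^1) = 2, rank(N^2) = 1, rank(N^3) = 0; the number of blocks of size ≥ j is rank(N^{j−1}) − rank(N^j), giving [2, 1, 1]. So we have 1 block(s) of size 3, 1 block(s) of size 1 → block sizes [3, 1]

Assembling the blocks gives a Jordan form
J =
  [2, 1, 0, 0]
  [0, 2, 1, 0]
  [0, 0, 2, 0]
  [0, 0, 0, 2]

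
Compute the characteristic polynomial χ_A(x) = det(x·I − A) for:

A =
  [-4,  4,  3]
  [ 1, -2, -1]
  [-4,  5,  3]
x^3 + 3*x^2 + 3*x + 1

Expanding det(x·I − A) (e.g. by cofactor expansion or by noting that A is similar to its Jordan form J, which has the same characteristic polynomial as A) gives
  χ_A(x) = x^3 + 3*x^2 + 3*x + 1
which factors as (x + 1)^3. The eigenvalues (with algebraic multiplicities) are λ = -1 with multiplicity 3.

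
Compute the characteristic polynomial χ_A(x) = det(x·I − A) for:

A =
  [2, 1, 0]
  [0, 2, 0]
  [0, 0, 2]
x^3 - 6*x^2 + 12*x - 8

Expanding det(x·I − A) (e.g. by cofactor expansion or by noting that A is similar to its Jordan form J, which has the same characteristic polynomial as A) gives
  χ_A(x) = x^3 - 6*x^2 + 12*x - 8
which factors as (x - 2)^3. The eigenvalues (with algebraic multiplicities) are λ = 2 with multiplicity 3.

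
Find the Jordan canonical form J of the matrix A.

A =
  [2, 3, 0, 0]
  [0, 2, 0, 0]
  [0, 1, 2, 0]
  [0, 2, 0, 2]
J_2(2) ⊕ J_1(2) ⊕ J_1(2)

The characteristic polynomial is
  det(x·I − A) = x^4 - 8*x^3 + 24*x^2 - 32*x + 16 = (x - 2)^4

Eigenvalues and multiplicities (the geometric multiplicity of λ is n − rank(A − λI), which equals the number of Jordan blocks for λ):
  λ = 2: algebraic multiplicity = 4, geometric multiplicity = 3

Determining the block sizes for each eigenvalue:
  λ = 2: 3 blocks summing to 4 forces exactly one block of size 2 and the rest size 1 → block sizes [2, 1, 1]

Assembling the blocks gives a Jordan form
J =
  [2, 1, 0, 0]
  [0, 2, 0, 0]
  [0, 0, 2, 0]
  [0, 0, 0, 2]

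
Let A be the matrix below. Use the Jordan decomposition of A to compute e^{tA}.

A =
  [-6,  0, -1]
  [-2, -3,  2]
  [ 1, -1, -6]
e^{tA} =
  [-t*exp(-5*t) + exp(-5*t), t^2*exp(-5*t)/2, t^2*exp(-5*t) - t*exp(-5*t)]
  [-2*t*exp(-5*t), t^2*exp(-5*t) + 2*t*exp(-5*t) + exp(-5*t), 2*t^2*exp(-5*t) + 2*t*exp(-5*t)]
  [t*exp(-5*t), -t^2*exp(-5*t)/2 - t*exp(-5*t), -t^2*exp(-5*t) - t*exp(-5*t) + exp(-5*t)]

Strategy: write A = P · J · P⁻¹ where J is a Jordan canonical form, so e^{tA} = P · e^{tJ} · P⁻¹, and e^{tJ} can be computed block-by-block.

A has Jordan form
J =
  [-5,  1,  0]
  [ 0, -5,  1]
  [ 0,  0, -5]
(up to reordering of blocks).

Per-block formulas:
  For a 3×3 Jordan block J_3(-5): exp(t · J_3(-5)) = e^(-5t)·(I + t·N + (t^2/2)·N^2), where N is the 3×3 nilpotent shift.

After assembling e^{tJ} and conjugating by P, we get:

e^{tA} =
  [-t*exp(-5*t) + exp(-5*t), t^2*exp(-5*t)/2, t^2*exp(-5*t) - t*exp(-5*t)]
  [-2*t*exp(-5*t), t^2*exp(-5*t) + 2*t*exp(-5*t) + exp(-5*t), 2*t^2*exp(-5*t) + 2*t*exp(-5*t)]
  [t*exp(-5*t), -t^2*exp(-5*t)/2 - t*exp(-5*t), -t^2*exp(-5*t) - t*exp(-5*t) + exp(-5*t)]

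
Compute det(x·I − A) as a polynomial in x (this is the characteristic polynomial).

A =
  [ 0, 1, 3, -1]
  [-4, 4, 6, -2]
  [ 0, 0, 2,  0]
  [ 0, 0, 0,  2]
x^4 - 8*x^3 + 24*x^2 - 32*x + 16

Expanding det(x·I − A) (e.g. by cofactor expansion or by noting that A is similar to its Jordan form J, which has the same characteristic polynomial as A) gives
  χ_A(x) = x^4 - 8*x^3 + 24*x^2 - 32*x + 16
which factors as (x - 2)^4. The eigenvalues (with algebraic multiplicities) are λ = 2 with multiplicity 4.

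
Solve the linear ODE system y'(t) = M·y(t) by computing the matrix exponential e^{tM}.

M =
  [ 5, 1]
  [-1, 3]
e^{tM} =
  [t*exp(4*t) + exp(4*t), t*exp(4*t)]
  [-t*exp(4*t), -t*exp(4*t) + exp(4*t)]

Strategy: write M = P · J · P⁻¹ where J is a Jordan canonical form, so e^{tM} = P · e^{tJ} · P⁻¹, and e^{tJ} can be computed block-by-block.

M has Jordan form
J =
  [4, 1]
  [0, 4]
(up to reordering of blocks).

Per-block formulas:
  For a 2×2 Jordan block J_2(4): exp(t · J_2(4)) = e^(4t)·(I + t·N), where N is the 2×2 nilpotent shift.

After assembling e^{tJ} and conjugating by P, we get:

e^{tM} =
  [t*exp(4*t) + exp(4*t), t*exp(4*t)]
  [-t*exp(4*t), -t*exp(4*t) + exp(4*t)]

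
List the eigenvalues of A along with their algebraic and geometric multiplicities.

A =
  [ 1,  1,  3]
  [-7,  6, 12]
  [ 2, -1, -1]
λ = 2: alg = 3, geom = 1

Step 1 — factor the characteristic polynomial to read off the algebraic multiplicities:
  χ_A(x) = (x - 2)^3

Step 2 — compute geometric multiplicities via the rank-nullity identity g(λ) = n − rank(A − λI):
  rank(A − (2)·I) = 2, so dim ker(A − (2)·I) = n − 2 = 1

Summary:
  λ = 2: algebraic multiplicity = 3, geometric multiplicity = 1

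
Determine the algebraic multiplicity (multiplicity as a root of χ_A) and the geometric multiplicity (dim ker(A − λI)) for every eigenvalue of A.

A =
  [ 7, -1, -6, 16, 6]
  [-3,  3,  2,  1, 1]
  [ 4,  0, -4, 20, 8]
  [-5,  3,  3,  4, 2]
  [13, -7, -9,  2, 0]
λ = 2: alg = 5, geom = 2

Step 1 — factor the characteristic polynomial to read off the algebraic multiplicities:
  χ_A(x) = (x - 2)^5

Step 2 — compute geometric multiplicities via the rank-nullity identity g(λ) = n − rank(A − λI):
  rank(A − (2)·I) = 3, so dim ker(A − (2)·I) = n − 3 = 2

Summary:
  λ = 2: algebraic multiplicity = 5, geometric multiplicity = 2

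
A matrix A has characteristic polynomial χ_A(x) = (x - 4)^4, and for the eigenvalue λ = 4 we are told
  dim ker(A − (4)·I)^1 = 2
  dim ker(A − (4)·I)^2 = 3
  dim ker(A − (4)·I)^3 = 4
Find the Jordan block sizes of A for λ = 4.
Block sizes for λ = 4: [3, 1]

From the dimensions of kernels of powers, the number of Jordan blocks of size at least j is d_j − d_{j−1} where d_j = dim ker(N^j) (with d_0 = 0). Computing the differences gives [2, 1, 1].
The number of blocks of size exactly k is (#blocks of size ≥ k) − (#blocks of size ≥ k + 1), so the partition is: 1 block(s) of size 1, 1 block(s) of size 3.
In nonincreasing order the block sizes are [3, 1].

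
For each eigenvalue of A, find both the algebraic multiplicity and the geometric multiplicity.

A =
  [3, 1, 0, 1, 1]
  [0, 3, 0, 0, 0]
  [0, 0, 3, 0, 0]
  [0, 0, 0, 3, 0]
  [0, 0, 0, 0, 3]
λ = 3: alg = 5, geom = 4

Step 1 — factor the characteristic polynomial to read off the algebraic multiplicities:
  χ_A(x) = (x - 3)^5

Step 2 — compute geometric multiplicities via the rank-nullity identity g(λ) = n − rank(A − λI):
  rank(A − (3)·I) = 1, so dim ker(A − (3)·I) = n − 1 = 4

Summary:
  λ = 3: algebraic multiplicity = 5, geometric multiplicity = 4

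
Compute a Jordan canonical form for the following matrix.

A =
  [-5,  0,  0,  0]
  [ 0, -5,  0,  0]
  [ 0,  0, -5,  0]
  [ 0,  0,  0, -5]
J_1(-5) ⊕ J_1(-5) ⊕ J_1(-5) ⊕ J_1(-5)

The characteristic polynomial is
  det(x·I − A) = x^4 + 20*x^3 + 150*x^2 + 500*x + 625 = (x + 5)^4

Eigenvalues and multiplicities (the geometric multiplicity of λ is n − rank(A − λI), which equals the number of Jordan blocks for λ):
  λ = -5: algebraic multiplicity = 4, geometric multiplicity = 4

Determining the block sizes for each eigenvalue:
  λ = -5: gm = am = 4, so every block has size 1 → block sizes [1, 1, 1, 1]

Assembling the blocks gives a Jordan form
J =
  [-5,  0,  0,  0]
  [ 0, -5,  0,  0]
  [ 0,  0, -5,  0]
  [ 0,  0,  0, -5]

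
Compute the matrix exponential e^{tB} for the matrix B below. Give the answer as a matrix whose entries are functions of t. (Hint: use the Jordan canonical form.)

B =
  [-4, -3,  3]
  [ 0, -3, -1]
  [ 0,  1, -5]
e^{tB} =
  [exp(-4*t), -3*t*exp(-4*t), 3*t*exp(-4*t)]
  [0, t*exp(-4*t) + exp(-4*t), -t*exp(-4*t)]
  [0, t*exp(-4*t), -t*exp(-4*t) + exp(-4*t)]

Strategy: write B = P · J · P⁻¹ where J is a Jordan canonical form, so e^{tB} = P · e^{tJ} · P⁻¹, and e^{tJ} can be computed block-by-block.

B has Jordan form
J =
  [-4,  1,  0]
  [ 0, -4,  0]
  [ 0,  0, -4]
(up to reordering of blocks).

Per-block formulas:
  For a 1×1 block at λ = -4: exp(t · [-4]) = [e^(-4t)].
  For a 2×2 Jordan block J_2(-4): exp(t · J_2(-4)) = e^(-4t)·(I + t·N), where N is the 2×2 nilpotent shift.

After assembling e^{tJ} and conjugating by P, we get:

e^{tB} =
  [exp(-4*t), -3*t*exp(-4*t), 3*t*exp(-4*t)]
  [0, t*exp(-4*t) + exp(-4*t), -t*exp(-4*t)]
  [0, t*exp(-4*t), -t*exp(-4*t) + exp(-4*t)]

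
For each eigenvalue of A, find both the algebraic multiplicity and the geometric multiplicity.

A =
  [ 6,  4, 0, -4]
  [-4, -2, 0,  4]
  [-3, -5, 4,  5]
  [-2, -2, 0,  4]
λ = 2: alg = 2, geom = 2; λ = 4: alg = 2, geom = 1

Step 1 — factor the characteristic polynomial to read off the algebraic multiplicities:
  χ_A(x) = (x - 4)^2*(x - 2)^2

Step 2 — compute geometric multiplicities via the rank-nullity identity g(λ) = n − rank(A − λI):
  rank(A − (2)·I) = 2, so dim ker(A − (2)·I) = n − 2 = 2
  rank(A − (4)·I) = 3, so dim ker(A − (4)·I) = n − 3 = 1

Summary:
  λ = 2: algebraic multiplicity = 2, geometric multiplicity = 2
  λ = 4: algebraic multiplicity = 2, geometric multiplicity = 1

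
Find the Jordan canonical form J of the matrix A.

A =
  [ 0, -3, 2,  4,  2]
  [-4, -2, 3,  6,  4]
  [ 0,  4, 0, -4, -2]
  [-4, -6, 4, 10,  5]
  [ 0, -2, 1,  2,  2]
J_3(2) ⊕ J_2(2)

The characteristic polynomial is
  det(x·I − A) = x^5 - 10*x^4 + 40*x^3 - 80*x^2 + 80*x - 32 = (x - 2)^5

Eigenvalues and multiplicities (the geometric multiplicity of λ is n − rank(A − λI), which equals the number of Jordan blocks for λ):
  λ = 2: algebraic multiplicity = 5, geometric multiplicity = 2

Determining the block sizes for each eigenvalue:
  λ = 2: with am = 5 and gm = 2, the partition is not yet determined (e.g. several partitions of 5 into 2 parts exist). Let N = A − (2)·I. Computing rank(N^1) = 3, rank(N^2) = 1, rank(N^3) = 0; the number of blocks of size ≥ j is rank(N^{j−1}) − rank(N^j), giving [2, 2, 1]. So we have 1 block(s) of size 3, 1 block(s) of size 2 → block sizes [3, 2]

Assembling the blocks gives a Jordan form
J =
  [2, 1, 0, 0, 0]
  [0, 2, 1, 0, 0]
  [0, 0, 2, 0, 0]
  [0, 0, 0, 2, 1]
  [0, 0, 0, 0, 2]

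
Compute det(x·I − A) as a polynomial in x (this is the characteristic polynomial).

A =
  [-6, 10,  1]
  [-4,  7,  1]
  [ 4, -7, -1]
x^3

Expanding det(x·I − A) (e.g. by cofactor expansion or by noting that A is similar to its Jordan form J, which has the same characteristic polynomial as A) gives
  χ_A(x) = x^3
which factors as x^3. The eigenvalues (with algebraic multiplicities) are λ = 0 with multiplicity 3.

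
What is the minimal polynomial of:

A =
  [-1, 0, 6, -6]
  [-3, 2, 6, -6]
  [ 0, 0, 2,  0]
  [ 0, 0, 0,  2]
x^2 - x - 2

The characteristic polynomial is χ_A(x) = (x - 2)^3*(x + 1), so the eigenvalues are known. The minimal polynomial is
  m_A(x) = Π_λ (x − λ)^{k_λ}
where k_λ is the size of the *largest* Jordan block for λ (equivalently, the smallest k with (A − λI)^k v = 0 for every generalised eigenvector v of λ).

  λ = -1: largest Jordan block has size 1, contributing (x + 1)
  λ = 2: largest Jordan block has size 1, contributing (x − 2)

So m_A(x) = (x - 2)*(x + 1) = x^2 - x - 2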